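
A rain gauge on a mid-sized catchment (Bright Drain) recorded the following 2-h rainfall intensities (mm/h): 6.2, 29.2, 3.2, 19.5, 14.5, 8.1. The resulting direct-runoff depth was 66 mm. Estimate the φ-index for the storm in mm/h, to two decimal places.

φ ≈ 10.07 mm/h

Only the 3 blocks with intensity above φ contribute runoff: 29.2, 19.5, 14.5 mm/h.
Σ(I−φ)·Δt = d  ⇒  (29.2+19.5+14.5 − 3φ)·2 = 66
φ = (63.20 − 66/2) / 3 = 10.07 mm/h.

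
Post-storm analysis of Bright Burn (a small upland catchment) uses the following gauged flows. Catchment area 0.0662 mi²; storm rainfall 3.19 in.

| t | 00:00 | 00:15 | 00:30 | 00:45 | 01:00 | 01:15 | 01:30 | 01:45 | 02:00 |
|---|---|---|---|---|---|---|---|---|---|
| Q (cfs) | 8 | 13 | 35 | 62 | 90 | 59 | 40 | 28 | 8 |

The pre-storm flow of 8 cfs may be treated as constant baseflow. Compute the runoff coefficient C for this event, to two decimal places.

C ≈ 0.50

ΣQ_DR = 271.0 cfs; V = ΣQ_DR·Δt = 2.439 × 10^5 ft³.
Runoff depth d = V / A = 1.586 in.
C = d / P = 1.586 / 3.19 = 0.50.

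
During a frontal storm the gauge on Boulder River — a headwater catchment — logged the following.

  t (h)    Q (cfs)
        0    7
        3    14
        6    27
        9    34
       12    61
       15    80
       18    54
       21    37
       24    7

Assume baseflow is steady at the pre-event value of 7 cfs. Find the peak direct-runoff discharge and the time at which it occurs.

Q_p = 73.0 cfs at t = 15 h

Subtracting baseflow gives direct-runoff ordinates: 0.0, 7.0, 20.0, 27.0, 54.0, 73.0, 47.0, 30.0, 0.0 cfs.
The maximum is 73.0 cfs, occurring at the reading for t = 15 h.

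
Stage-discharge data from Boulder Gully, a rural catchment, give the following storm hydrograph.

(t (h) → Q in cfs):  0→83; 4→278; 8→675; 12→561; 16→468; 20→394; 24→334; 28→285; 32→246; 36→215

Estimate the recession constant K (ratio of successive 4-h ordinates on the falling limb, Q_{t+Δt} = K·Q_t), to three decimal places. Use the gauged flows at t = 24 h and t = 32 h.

K ≈ 0.858

Using the recession-limb readings at t = 24 h and t = 32 h: Q falls from 334 to 246 cfs over 2 intervals.
K = (Q₂/Q₁)^(1/2) = (246/334)^(1/2) = 0.858.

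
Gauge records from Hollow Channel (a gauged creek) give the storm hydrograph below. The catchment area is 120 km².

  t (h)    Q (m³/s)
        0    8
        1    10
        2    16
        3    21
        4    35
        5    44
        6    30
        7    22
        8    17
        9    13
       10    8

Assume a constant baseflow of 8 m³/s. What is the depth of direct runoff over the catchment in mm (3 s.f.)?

d ≈ 4.08 mm

Direct runoff: 0.0, 2.0, 8.0, 13.0, 27.0, 36.0, 22.0, 14.0, 9.0, 5.0, 0.0 m³/s; ΣQ_DR = 136.0 m³/s.
V = ΣQ_DR · Δt = 136.0 × 3600 s = 4.896 × 10^5 m³.
Over A = 120 km², depth = V / A = 4.08 mm.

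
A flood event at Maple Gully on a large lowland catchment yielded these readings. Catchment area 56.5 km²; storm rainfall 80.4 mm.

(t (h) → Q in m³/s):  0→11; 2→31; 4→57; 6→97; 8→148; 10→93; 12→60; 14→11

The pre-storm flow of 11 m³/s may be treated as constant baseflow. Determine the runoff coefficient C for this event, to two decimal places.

ΣQ_DR = 420.0 m³/s; V = ΣQ_DR·Δt = 3.024 × 10^6 m³.
Runoff depth d = V / A = 53.52 mm.
C = d / P = 53.52 / 80.4 = 0.67.

C ≈ 0.67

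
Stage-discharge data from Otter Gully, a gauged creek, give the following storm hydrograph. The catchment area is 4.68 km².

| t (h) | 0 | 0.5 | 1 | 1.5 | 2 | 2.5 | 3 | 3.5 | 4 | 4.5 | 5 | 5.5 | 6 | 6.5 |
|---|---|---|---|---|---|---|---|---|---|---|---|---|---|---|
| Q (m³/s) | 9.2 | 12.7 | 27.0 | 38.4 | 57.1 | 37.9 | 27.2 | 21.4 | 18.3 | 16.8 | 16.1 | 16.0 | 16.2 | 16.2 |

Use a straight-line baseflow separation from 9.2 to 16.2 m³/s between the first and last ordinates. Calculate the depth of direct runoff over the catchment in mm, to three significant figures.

d ≈ 58.7 mm

Direct runoff: 0.00, 2.96, 16.72, 27.58, 45.75, 26.01, 14.77, 8.43, 4.79, 2.75, 1.52, 0.88, 0.54, 0.00 m³/s; ΣQ_DR = 152.7 m³/s.
V = ΣQ_DR · Δt = 152.7 × 1800 s = 2.749 × 10^5 m³.
Over A = 4.68 km², depth = V / A = 58.7 mm.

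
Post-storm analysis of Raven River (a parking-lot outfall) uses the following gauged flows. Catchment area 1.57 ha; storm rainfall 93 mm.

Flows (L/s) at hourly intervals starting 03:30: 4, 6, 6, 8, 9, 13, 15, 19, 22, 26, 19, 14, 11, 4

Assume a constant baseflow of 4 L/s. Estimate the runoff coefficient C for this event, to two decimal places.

C ≈ 0.30

ΣQ_DR = 120.0 L/s; V = ΣQ_DR·Δt = 4.320 × 10^5 L.
Runoff depth d = V / A = 27.52 mm.
C = d / P = 27.52 / 93 = 0.30.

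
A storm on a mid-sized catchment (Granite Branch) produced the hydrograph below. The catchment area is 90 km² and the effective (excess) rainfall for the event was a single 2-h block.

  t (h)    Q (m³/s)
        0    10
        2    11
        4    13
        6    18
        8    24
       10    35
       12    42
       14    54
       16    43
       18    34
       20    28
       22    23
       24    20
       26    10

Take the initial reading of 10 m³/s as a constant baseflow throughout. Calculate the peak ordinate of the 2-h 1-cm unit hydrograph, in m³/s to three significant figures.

Direct runoff: 0.0, 1.0, 3.0, 8.0, 14.0, 25.0, 32.0, 44.0, 33.0, 24.0, 18.0, 13.0, 10.0, 0.0 m³/s; ΣQ_DR = 225.0 m³/s, peak = 44.0 m³/s.
Runoff depth d = ΣQ_DR·Δt / A = 225.0 × 7200 / (90 km²) = 18.00 mm.
The 1-cm UH is the DRH scaled by (10 mm)/d, so U_p = 44.0 × 10/18.00 = 24.4 m³/s.

U_p ≈ 24.4 m³/s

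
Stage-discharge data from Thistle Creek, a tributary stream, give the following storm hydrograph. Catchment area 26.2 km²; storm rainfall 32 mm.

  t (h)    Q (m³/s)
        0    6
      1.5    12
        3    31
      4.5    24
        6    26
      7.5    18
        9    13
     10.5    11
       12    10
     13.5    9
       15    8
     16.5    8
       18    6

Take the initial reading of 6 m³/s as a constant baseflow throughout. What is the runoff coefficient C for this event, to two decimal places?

C ≈ 0.67

ΣQ_DR = 104.0 m³/s; V = ΣQ_DR·Δt = 5.616 × 10^5 m³.
Runoff depth d = V / A = 21.44 mm.
C = d / P = 21.44 / 32 = 0.67.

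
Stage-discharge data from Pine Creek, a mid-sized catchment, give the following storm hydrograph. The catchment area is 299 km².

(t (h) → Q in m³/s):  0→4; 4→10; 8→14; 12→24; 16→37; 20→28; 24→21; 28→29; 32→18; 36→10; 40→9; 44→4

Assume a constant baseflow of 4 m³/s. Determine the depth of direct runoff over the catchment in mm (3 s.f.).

d ≈ 7.71 mm

Direct runoff: 0.0, 6.0, 10.0, 20.0, 33.0, 24.0, 17.0, 25.0, 14.0, 6.0, 5.0, 0.0 m³/s; ΣQ_DR = 160.0 m³/s.
V = ΣQ_DR · Δt = 160.0 × 14400 s = 2.304 × 10^6 m³.
Over A = 299 km², depth = V / A = 7.71 mm.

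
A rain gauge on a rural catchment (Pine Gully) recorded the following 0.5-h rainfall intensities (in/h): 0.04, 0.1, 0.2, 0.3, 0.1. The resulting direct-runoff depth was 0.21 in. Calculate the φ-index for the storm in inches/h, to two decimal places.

φ ≈ 0.07 in/h

Only the 4 blocks with intensity above φ contribute runoff: 0.1, 0.2, 0.3, 0.1 in/h.
Σ(I−φ)·Δt = d  ⇒  (0.1+0.2+0.3+0.1 − 4φ)·0.5 = 0.21
φ = (0.7000 − 0.21/0.5) / 4 = 0.07 in/h.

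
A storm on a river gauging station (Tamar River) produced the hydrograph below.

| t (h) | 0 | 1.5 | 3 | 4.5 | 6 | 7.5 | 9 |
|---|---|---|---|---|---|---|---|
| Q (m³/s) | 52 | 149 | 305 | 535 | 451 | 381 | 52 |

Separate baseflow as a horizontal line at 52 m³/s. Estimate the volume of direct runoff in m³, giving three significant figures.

Direct-runoff ordinates (Q − Q_b): 0.0, 97.0, 253.0, 483.0, 399.0, 329.0, 0.0 m³/s.
ΣQ_DR = 1561 m³/s.
With Δt = 1.5 h = 5400 s, V = ΣQ_DR · Δt = 1561 × 5400 = 8.43 × 10^6 m³.

V ≈ 8.43 × 10^6 m³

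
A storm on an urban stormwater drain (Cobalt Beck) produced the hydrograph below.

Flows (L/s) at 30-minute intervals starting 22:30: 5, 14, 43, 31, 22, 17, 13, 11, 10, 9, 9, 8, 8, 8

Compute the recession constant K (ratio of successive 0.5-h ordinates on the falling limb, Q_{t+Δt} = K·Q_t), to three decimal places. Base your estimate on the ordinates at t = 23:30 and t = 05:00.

K ≈ 0.858

Using the recession-limb readings at t = 23:30 and t = 05:00: Q falls from 43 to 8 L/s over 11 intervals.
K = (Q₂/Q₁)^(1/11) = (8/43)^(1/11) = 0.858.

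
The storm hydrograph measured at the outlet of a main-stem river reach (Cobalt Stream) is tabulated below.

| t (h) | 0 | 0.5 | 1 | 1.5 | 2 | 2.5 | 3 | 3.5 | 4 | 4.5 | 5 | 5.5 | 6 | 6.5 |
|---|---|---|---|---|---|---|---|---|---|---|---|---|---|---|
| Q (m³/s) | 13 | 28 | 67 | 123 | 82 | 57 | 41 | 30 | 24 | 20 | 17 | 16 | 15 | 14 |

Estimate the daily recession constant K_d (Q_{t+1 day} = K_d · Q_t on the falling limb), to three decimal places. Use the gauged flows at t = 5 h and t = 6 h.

K_d ≈ 0.050

Between t = 5 h and t = 6 h the flow falls from 17 to 15 m³/s over 2×0.5 h = 1 h.
Per-interval ratio K = (15/17)^(1/2) = 0.9393; K_d = K^(24/0.5) = 0.050.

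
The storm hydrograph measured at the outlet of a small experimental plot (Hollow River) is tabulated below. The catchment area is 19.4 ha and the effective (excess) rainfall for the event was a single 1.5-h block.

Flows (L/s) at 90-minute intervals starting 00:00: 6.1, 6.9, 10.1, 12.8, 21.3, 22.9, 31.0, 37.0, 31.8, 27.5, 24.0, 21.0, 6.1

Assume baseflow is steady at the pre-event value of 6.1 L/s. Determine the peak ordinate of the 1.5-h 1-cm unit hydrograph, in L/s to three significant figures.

Direct runoff: 0.0, 0.8, 4.0, 6.7, 15.2, 16.8, 24.9, 30.9, 25.7, 21.4, 17.9, 14.9, 0.0 L/s; ΣQ_DR = 179.2 L/s, peak = 30.9 L/s.
Runoff depth d = ΣQ_DR·Δt / A = 179.2 × 5400 / (19.4 ha) = 4.988 mm.
The 1-cm UH is the DRH scaled by (10 mm)/d, so U_p = 30.9 × 10/4.988 = 61.9 L/s.

U_p ≈ 61.9 L/s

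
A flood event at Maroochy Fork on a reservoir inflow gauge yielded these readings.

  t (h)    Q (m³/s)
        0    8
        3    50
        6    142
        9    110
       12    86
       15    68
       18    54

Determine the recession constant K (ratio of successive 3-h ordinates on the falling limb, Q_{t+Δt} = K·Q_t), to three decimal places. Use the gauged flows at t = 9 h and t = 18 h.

Using the recession-limb readings at t = 9 h and t = 18 h: Q falls from 110 to 54 m³/s over 3 intervals.
K = (Q₂/Q₁)^(1/3) = (54/110)^(1/3) = 0.789.

K ≈ 0.789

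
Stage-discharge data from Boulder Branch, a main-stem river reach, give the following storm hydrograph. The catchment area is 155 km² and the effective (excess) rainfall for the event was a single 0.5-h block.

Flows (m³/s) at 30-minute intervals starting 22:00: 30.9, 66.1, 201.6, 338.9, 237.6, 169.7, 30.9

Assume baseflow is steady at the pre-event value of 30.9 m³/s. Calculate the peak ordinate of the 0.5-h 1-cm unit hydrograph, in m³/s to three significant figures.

Direct runoff: 0.0, 35.2, 170.7, 308.0, 206.7, 138.8, 0.0 m³/s; ΣQ_DR = 859.4 m³/s, peak = 308.0 m³/s.
Runoff depth d = ΣQ_DR·Δt / A = 859.4 × 1800 / (155 km²) = 9.980 mm.
The 1-cm UH is the DRH scaled by (10 mm)/d, so U_p = 308.0 × 10/9.980 = 309 m³/s.

U_p ≈ 309 m³/s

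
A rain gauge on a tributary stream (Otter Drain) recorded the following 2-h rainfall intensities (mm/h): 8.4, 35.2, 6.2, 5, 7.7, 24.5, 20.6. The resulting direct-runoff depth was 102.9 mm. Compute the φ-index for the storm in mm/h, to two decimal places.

φ ≈ 9.62 mm/h

Only the 3 blocks with intensity above φ contribute runoff: 35.2, 24.5, 20.6 mm/h.
Σ(I−φ)·Δt = d  ⇒  (35.2+24.5+20.6 − 3φ)·2 = 102.9
φ = (80.30 − 102.9/2) / 3 = 9.62 mm/h.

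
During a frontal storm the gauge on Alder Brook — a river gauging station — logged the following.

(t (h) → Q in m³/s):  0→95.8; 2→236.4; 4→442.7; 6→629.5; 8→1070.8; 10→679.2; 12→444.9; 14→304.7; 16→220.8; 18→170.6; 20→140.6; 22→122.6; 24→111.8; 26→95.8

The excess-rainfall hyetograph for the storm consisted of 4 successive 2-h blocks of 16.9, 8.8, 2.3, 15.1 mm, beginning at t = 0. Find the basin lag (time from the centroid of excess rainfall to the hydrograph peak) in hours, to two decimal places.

t_L ≈ 4.28 h

Centroid of excess rainfall: t_c = Σ P_i·t̄_i / ΣP_i = 3.7239 h (block centres at 1, 3, 5, 7 h).
Hydrograph peak occurs at t = 8 h, so basin lag t_L = 8 − 3.7239 = 4.28 h.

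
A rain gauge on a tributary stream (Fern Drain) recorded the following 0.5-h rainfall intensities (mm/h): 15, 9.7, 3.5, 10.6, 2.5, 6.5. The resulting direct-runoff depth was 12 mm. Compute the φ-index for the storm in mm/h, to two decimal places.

Only the 4 blocks with intensity above φ contribute runoff: 15, 9.7, 10.6, 6.5 mm/h.
Σ(I−φ)·Δt = d  ⇒  (15+9.7+10.6+6.5 − 4φ)·0.5 = 12
φ = (41.80 − 12/0.5) / 4 = 4.45 mm/h.

φ ≈ 4.45 mm/h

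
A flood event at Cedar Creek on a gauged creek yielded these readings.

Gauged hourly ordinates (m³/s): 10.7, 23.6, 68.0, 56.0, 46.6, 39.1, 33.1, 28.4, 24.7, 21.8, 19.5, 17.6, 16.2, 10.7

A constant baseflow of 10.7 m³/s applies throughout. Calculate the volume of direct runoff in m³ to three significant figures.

V ≈ 9.58 × 10^5 m³

Direct-runoff ordinates (Q − Q_b): 0.0, 12.9, 57.3, 45.3, 35.9, 28.4, 22.4, 17.7, 14.0, 11.1, 8.8, 6.9, 5.5, 0.0 m³/s.
ΣQ_DR = 266.2 m³/s.
With Δt = 1 h = 3600 s, V = ΣQ_DR · Δt = 266.2 × 3600 = 9.58 × 10^5 m³.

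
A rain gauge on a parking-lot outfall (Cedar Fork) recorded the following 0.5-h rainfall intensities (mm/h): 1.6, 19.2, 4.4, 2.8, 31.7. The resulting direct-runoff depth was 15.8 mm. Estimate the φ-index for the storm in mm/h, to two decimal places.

φ ≈ 9.65 mm/h

Only the 2 blocks with intensity above φ contribute runoff: 19.2, 31.7 mm/h.
Σ(I−φ)·Δt = d  ⇒  (19.2+31.7 − 2φ)·0.5 = 15.8
φ = (50.90 − 15.8/0.5) / 2 = 9.65 mm/h.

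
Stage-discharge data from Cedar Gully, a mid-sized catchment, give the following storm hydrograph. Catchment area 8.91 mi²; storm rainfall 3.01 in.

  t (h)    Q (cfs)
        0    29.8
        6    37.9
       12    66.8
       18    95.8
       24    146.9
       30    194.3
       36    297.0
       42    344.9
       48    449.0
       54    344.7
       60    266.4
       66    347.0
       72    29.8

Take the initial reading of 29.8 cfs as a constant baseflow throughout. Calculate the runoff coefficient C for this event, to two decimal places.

ΣQ_DR = 2263 cfs; V = ΣQ_DR·Δt = 4.888 × 10^7 ft³.
Runoff depth d = V / A = 2.361 in.
C = d / P = 2.361 / 3.01 = 0.78.

C ≈ 0.78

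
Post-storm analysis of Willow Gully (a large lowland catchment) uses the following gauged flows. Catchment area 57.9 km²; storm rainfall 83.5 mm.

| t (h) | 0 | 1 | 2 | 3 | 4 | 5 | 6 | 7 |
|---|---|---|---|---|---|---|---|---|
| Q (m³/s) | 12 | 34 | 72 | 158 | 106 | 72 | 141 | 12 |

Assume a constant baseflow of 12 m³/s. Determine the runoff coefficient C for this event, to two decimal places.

ΣQ_DR = 511.0 m³/s; V = ΣQ_DR·Δt = 1.840 × 10^6 m³.
Runoff depth d = V / A = 31.77 mm.
C = d / P = 31.77 / 83.5 = 0.38.

C ≈ 0.38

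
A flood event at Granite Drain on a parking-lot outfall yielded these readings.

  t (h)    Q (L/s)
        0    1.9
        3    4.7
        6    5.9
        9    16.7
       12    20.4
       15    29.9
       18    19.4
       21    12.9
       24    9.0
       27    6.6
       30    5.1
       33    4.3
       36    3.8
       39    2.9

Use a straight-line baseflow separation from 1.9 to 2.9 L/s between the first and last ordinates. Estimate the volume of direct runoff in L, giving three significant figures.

V ≈ 1.19 × 10^6 L

Direct-runoff ordinates (Q − Q_b): 0.00, 2.72, 3.85, 14.57, 18.19, 27.62, 17.04, 10.46, 6.48, 4.01, 2.43, 1.55, 0.98, 0.00 L/s.
ΣQ_DR = 109.9 L/s.
With Δt = 3 h = 10800 s, V = ΣQ_DR · Δt = 109.9 × 10800 = 1.19 × 10^6 L.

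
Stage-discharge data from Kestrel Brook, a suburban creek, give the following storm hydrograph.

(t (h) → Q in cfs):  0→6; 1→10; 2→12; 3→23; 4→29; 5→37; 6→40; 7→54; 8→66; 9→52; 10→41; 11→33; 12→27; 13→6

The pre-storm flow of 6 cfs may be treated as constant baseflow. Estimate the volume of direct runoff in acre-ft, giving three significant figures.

Direct-runoff ordinates (Q − Q_b): 0.0, 4.0, 6.0, 17.0, 23.0, 31.0, 34.0, 48.0, 60.0, 46.0, 35.0, 27.0, 21.0, 0.0 cfs.
ΣQ_DR = 352.0 cfs.
With Δt = 1 h = 3600 s, V = ΣQ_DR · Δt = 352.0 × 3600 = 1.27 × 10^6 ft³ = 29.1 acre-ft.

V ≈ 29.1 acre-ft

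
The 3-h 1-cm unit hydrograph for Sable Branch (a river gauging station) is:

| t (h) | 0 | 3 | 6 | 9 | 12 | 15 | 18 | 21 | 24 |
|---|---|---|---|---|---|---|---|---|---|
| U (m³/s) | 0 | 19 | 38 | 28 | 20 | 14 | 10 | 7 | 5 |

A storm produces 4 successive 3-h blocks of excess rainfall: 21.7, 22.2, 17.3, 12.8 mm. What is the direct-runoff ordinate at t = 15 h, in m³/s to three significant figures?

Q ≈ 172 m³/s

By discrete convolution, Q_j = Σ (P_i / 10 mm) · U_{j−i}.
At t = 15 h (j=5): Q = (21.7/10)·14 + (22.2/10)·20 + (17.3/10)·28 + (12.8/10)·38 = 172 m³/s.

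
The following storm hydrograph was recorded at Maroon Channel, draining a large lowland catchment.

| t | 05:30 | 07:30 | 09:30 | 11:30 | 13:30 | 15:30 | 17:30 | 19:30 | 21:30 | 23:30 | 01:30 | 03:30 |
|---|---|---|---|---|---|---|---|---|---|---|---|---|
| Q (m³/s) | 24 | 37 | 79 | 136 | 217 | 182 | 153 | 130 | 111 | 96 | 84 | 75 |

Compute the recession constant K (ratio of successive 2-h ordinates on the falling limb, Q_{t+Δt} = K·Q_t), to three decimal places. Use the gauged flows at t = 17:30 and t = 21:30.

Using the recession-limb readings at t = 17:30 and t = 21:30: Q falls from 153 to 111 m³/s over 2 intervals.
K = (Q₂/Q₁)^(1/2) = (111/153)^(1/2) = 0.852.

K ≈ 0.852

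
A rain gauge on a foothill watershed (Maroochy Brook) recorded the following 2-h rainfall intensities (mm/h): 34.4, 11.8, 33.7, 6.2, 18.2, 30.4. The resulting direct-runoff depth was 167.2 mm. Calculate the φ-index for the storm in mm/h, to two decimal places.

Only the 5 blocks with intensity above φ contribute runoff: 34.4, 11.8, 33.7, 18.2, 30.4 mm/h.
Σ(I−φ)·Δt = d  ⇒  (34.4+11.8+33.7+18.2+30.4 − 5φ)·2 = 167.2
φ = (128.5 − 167.2/2) / 5 = 8.98 mm/h.

φ ≈ 8.98 mm/h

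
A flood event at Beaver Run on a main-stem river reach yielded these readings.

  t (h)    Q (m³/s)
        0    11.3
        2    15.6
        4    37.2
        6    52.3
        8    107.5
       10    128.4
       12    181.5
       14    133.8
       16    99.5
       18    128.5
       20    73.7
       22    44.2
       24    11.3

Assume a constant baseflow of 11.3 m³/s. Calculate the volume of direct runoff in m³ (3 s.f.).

V ≈ 6.32 × 10^6 m³

Direct-runoff ordinates (Q − Q_b): 0.0, 4.3, 25.9, 41.0, 96.2, 117.1, 170.2, 122.5, 88.2, 117.2, 62.4, 32.9, 0.0 m³/s.
ΣQ_DR = 877.9 m³/s.
With Δt = 2 h = 7200 s, V = ΣQ_DR · Δt = 877.9 × 7200 = 6.32 × 10^6 m³.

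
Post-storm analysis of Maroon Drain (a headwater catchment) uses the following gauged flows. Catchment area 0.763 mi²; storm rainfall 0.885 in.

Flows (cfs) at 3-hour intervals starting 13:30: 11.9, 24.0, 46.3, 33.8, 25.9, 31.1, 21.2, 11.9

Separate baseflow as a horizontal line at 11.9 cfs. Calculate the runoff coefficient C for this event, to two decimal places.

C ≈ 0.76

ΣQ_DR = 110.9 cfs; V = ΣQ_DR·Δt = 1.198 × 10^6 ft³.
Runoff depth d = V / A = 0.6757 in.
C = d / P = 0.6757 / 0.885 = 0.76.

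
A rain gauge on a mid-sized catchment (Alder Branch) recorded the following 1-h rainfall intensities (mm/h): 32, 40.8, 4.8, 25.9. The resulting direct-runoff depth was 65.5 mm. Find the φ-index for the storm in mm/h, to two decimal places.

φ ≈ 11.07 mm/h

Only the 3 blocks with intensity above φ contribute runoff: 32, 40.8, 25.9 mm/h.
Σ(I−φ)·Δt = d  ⇒  (32+40.8+25.9 − 3φ)·1 = 65.5
φ = (98.70 − 65.5/1) / 3 = 11.07 mm/h.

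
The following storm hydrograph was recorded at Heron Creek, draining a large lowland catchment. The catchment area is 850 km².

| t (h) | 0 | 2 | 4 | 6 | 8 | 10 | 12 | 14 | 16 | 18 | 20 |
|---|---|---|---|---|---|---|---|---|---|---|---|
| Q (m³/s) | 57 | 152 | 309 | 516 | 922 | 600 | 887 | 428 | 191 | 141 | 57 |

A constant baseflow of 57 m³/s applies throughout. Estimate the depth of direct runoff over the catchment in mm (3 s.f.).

Direct runoff: 0.0, 95.0, 252.0, 459.0, 865.0, 543.0, 830.0, 371.0, 134.0, 84.0, 0.0 m³/s; ΣQ_DR = 3633 m³/s.
V = ΣQ_DR · Δt = 3633 × 7200 s = 2.616 × 10^7 m³.
Over A = 850 km², depth = V / A = 30.8 mm.

d ≈ 30.8 mm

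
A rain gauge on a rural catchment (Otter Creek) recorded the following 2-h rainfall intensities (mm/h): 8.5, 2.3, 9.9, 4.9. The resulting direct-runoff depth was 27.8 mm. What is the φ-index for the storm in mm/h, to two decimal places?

φ ≈ 3.13 mm/h

Only the 3 blocks with intensity above φ contribute runoff: 8.5, 9.9, 4.9 mm/h.
Σ(I−φ)·Δt = d  ⇒  (8.5+9.9+4.9 − 3φ)·2 = 27.8
φ = (23.30 − 27.8/2) / 3 = 3.13 mm/h.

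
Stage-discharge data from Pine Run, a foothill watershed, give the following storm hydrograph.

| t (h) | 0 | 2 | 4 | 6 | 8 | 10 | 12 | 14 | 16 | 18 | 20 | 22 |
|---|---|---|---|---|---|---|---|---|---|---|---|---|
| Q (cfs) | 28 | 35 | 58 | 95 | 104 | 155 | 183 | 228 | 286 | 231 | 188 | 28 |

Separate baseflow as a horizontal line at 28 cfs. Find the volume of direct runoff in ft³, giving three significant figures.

V ≈ 9.24 × 10^6 ft³

Direct-runoff ordinates (Q − Q_b): 0.0, 7.0, 30.0, 67.0, 76.0, 127.0, 155.0, 200.0, 258.0, 203.0, 160.0, 0.0 cfs.
ΣQ_DR = 1283 cfs.
With Δt = 2 h = 7200 s, V = ΣQ_DR · Δt = 1283 × 7200 = 9.24 × 10^6 ft³.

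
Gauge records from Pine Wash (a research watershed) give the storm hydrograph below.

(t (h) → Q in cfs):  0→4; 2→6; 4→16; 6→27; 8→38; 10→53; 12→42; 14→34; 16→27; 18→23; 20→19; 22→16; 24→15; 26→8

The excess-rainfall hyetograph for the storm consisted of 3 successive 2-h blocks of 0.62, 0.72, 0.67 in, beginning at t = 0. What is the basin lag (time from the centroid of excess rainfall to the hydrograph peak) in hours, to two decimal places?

t_L ≈ 6.95 h

Centroid of excess rainfall: t_c = Σ P_i·t̄_i / ΣP_i = 3.0498 h (block centres at 1, 3, 5 h).
Hydrograph peak occurs at t = 10 h, so basin lag t_L = 10 − 3.0498 = 6.95 h.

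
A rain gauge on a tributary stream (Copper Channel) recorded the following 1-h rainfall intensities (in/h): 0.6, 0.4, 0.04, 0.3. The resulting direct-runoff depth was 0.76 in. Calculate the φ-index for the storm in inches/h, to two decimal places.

φ ≈ 0.18 in/h

Only the 3 blocks with intensity above φ contribute runoff: 0.6, 0.4, 0.3 in/h.
Σ(I−φ)·Δt = d  ⇒  (0.6+0.4+0.3 − 3φ)·1 = 0.76
φ = (1.300 − 0.76/1) / 3 = 0.18 in/h.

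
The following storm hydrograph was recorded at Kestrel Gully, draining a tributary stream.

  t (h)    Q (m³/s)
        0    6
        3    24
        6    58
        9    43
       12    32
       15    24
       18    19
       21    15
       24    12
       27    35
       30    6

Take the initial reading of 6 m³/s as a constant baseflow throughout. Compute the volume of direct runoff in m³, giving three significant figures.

Direct-runoff ordinates (Q − Q_b): 0.0, 18.0, 52.0, 37.0, 26.0, 18.0, 13.0, 9.0, 6.0, 29.0, 0.0 m³/s.
ΣQ_DR = 208.0 m³/s.
With Δt = 3 h = 10800 s, V = ΣQ_DR · Δt = 208.0 × 10800 = 2.25 × 10^6 m³.

V ≈ 2.25 × 10^6 m³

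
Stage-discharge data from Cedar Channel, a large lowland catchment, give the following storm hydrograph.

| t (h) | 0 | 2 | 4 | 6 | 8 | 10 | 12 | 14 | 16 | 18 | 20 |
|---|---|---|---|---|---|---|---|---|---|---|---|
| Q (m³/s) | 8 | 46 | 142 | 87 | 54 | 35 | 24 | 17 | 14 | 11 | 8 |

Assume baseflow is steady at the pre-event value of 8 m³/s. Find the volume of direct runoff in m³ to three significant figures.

V ≈ 2.58 × 10^6 m³

Direct-runoff ordinates (Q − Q_b): 0.0, 38.0, 134.0, 79.0, 46.0, 27.0, 16.0, 9.0, 6.0, 3.0, 0.0 m³/s.
ΣQ_DR = 358.0 m³/s.
With Δt = 2 h = 7200 s, V = ΣQ_DR · Δt = 358.0 × 7200 = 2.58 × 10^6 m³.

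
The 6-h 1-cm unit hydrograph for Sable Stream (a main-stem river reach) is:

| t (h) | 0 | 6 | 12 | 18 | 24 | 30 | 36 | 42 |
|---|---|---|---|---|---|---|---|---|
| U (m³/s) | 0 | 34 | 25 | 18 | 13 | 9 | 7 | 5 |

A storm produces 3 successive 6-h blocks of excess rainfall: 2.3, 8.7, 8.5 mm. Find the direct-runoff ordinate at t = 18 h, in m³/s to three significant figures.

By discrete convolution, Q_j = Σ (P_i / 10 mm) · U_{j−i}.
At t = 18 h (j=3): Q = (2.3/10)·18 + (8.7/10)·25 + (8.5/10)·34 = 54.8 m³/s.

Q ≈ 54.8 m³/s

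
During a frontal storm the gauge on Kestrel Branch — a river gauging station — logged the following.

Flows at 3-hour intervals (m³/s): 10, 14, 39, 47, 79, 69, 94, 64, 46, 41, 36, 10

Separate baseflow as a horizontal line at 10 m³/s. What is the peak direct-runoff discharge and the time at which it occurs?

Q_p = 84.0 m³/s at t = 18 h

Subtracting baseflow gives direct-runoff ordinates: 0.0, 4.0, 29.0, 37.0, 69.0, 59.0, 84.0, 54.0, 36.0, 31.0, 26.0, 0.0 m³/s.
The maximum is 84.0 m³/s, occurring at the reading for t = 18 h.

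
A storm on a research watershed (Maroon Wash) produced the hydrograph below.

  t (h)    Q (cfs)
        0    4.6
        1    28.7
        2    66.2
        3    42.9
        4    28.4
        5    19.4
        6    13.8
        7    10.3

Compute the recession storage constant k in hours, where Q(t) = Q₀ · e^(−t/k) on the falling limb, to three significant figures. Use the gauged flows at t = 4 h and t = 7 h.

On the falling limb, Q drops from 28.4 to 10.3 cfs between t = 4 h and t = 7 h (Δt = 3 h).
k = −Δt / ln(Q₂/Q₁) = −3 / ln(10.3/28.4) = 2.96 h.

k ≈ 2.96 h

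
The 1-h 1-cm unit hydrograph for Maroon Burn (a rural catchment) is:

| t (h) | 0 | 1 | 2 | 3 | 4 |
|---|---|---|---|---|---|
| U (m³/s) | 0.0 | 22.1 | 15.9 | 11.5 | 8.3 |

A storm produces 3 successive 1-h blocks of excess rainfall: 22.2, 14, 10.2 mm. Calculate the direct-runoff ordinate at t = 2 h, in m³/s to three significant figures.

By discrete convolution, Q_j = Σ (P_i / 10 mm) · U_{j−i}.
At t = 2 h (j=2): Q = (22.2/10)·15.9 + (14/10)·22.1 + (10.2/10)·0.0 = 66.2 m³/s.

Q ≈ 66.2 m³/s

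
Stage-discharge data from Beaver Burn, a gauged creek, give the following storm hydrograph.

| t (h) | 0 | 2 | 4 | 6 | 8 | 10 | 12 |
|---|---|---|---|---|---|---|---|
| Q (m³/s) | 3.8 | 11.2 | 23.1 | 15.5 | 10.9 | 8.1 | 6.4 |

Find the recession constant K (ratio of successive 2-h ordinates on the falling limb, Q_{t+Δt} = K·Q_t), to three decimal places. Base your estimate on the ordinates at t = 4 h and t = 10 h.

Using the recession-limb readings at t = 4 h and t = 10 h: Q falls from 23.1 to 8.1 m³/s over 3 intervals.
K = (Q₂/Q₁)^(1/3) = (8.1/23.1)^(1/3) = 0.705.

K ≈ 0.705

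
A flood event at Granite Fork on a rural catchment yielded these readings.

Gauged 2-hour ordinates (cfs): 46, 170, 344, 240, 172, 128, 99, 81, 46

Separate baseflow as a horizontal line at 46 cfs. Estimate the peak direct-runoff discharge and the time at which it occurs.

Q_p = 298.0 cfs at t = 4 h

Subtracting baseflow gives direct-runoff ordinates: 0.0, 124.0, 298.0, 194.0, 126.0, 82.0, 53.0, 35.0, 0.0 cfs.
The maximum is 298.0 cfs, occurring at the reading for t = 4 h.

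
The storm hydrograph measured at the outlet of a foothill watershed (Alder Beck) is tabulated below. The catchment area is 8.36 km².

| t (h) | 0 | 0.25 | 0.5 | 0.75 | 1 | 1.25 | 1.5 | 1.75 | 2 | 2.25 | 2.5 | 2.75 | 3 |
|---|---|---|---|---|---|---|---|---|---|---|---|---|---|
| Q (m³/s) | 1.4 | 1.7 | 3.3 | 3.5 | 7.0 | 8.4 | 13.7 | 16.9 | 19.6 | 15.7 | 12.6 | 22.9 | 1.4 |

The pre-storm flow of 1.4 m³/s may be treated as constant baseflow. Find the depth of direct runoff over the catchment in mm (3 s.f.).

Direct runoff: 0.0, 0.3, 1.9, 2.1, 5.6, 7.0, 12.3, 15.5, 18.2, 14.3, 11.2, 21.5, 0.0 m³/s; ΣQ_DR = 109.9 m³/s.
V = ΣQ_DR · Δt = 109.9 × 900 s = 98910 m³.
Over A = 8.36 km², depth = V / A = 11.8 mm.

d ≈ 11.8 mm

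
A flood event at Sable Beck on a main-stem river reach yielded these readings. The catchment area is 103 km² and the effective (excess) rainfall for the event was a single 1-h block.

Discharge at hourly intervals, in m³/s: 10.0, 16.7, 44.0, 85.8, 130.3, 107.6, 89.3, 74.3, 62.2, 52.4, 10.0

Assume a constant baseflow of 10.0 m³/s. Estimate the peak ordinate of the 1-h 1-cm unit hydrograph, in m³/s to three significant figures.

U_p ≈ 60.1 m³/s

Direct runoff: 0.0, 6.7, 34.0, 75.8, 120.3, 97.6, 79.3, 64.3, 52.2, 42.4, 0.0 m³/s; ΣQ_DR = 572.6 m³/s, peak = 120.3 m³/s.
Runoff depth d = ΣQ_DR·Δt / A = 572.6 × 3600 / (103 km²) = 20.01 mm.
The 1-cm UH is the DRH scaled by (10 mm)/d, so U_p = 120.3 × 10/20.01 = 60.1 m³/s.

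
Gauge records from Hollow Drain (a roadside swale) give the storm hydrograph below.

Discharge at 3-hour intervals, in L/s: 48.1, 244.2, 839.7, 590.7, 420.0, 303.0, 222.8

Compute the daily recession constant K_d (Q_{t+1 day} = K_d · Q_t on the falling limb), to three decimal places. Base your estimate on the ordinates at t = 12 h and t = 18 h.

K_d ≈ 0.079

Between t = 12 h and t = 18 h the flow falls from 420.0 to 222.8 L/s over 2×3 h = 6 h.
Per-interval ratio K = (222.8/420.0)^(1/2) = 0.7283; K_d = K^(24/3) = 0.079.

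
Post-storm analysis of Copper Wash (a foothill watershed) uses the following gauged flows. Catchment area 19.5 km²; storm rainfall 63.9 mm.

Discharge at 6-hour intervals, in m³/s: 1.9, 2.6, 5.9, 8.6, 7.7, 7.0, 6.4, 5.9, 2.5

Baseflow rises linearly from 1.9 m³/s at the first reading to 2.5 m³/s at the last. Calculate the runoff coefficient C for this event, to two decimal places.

C ≈ 0.50

ΣQ_DR = 28.70 m³/s; V = ΣQ_DR·Δt = 6.199 × 10^5 m³.
Runoff depth d = V / A = 31.79 mm.
C = d / P = 31.79 / 63.9 = 0.50.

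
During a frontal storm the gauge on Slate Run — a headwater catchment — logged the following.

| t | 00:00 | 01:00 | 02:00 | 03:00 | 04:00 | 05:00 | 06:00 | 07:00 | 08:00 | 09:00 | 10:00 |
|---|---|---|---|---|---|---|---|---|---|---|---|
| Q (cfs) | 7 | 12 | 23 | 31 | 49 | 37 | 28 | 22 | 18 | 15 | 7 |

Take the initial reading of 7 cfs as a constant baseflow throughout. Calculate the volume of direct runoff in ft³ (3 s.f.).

V ≈ 6.19 × 10^5 ft³

Direct-runoff ordinates (Q − Q_b): 0.0, 5.0, 16.0, 24.0, 42.0, 30.0, 21.0, 15.0, 11.0, 8.0, 0.0 cfs.
ΣQ_DR = 172.0 cfs.
With Δt = 1 h = 3600 s, V = ΣQ_DR · Δt = 172.0 × 3600 = 6.19 × 10^5 ft³.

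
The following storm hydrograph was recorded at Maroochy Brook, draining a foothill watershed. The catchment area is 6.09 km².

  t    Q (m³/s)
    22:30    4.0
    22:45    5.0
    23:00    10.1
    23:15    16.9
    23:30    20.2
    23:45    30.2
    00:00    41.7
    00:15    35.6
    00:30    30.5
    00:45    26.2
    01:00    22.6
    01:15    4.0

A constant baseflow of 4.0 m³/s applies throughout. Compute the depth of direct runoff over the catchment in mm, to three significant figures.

d ≈ 29.4 mm

Direct runoff: 0.0, 1.0, 6.1, 12.9, 16.2, 26.2, 37.7, 31.6, 26.5, 22.2, 18.6, 0.0 m³/s; ΣQ_DR = 199.0 m³/s.
V = ΣQ_DR · Δt = 199.0 × 900 s = 1.791 × 10^5 m³.
Over A = 6.09 km², depth = V / A = 29.4 mm.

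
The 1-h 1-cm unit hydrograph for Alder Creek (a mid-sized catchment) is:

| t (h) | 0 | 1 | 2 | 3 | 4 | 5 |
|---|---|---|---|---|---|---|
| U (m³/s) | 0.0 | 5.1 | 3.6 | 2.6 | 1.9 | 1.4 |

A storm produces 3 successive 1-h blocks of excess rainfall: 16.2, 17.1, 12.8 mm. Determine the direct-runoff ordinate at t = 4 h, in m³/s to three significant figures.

By discrete convolution, Q_j = Σ (P_i / 10 mm) · U_{j−i}.
At t = 4 h (j=4): Q = (16.2/10)·1.9 + (17.1/10)·2.6 + (12.8/10)·3.6 = 12.1 m³/s.

Q ≈ 12.1 m³/s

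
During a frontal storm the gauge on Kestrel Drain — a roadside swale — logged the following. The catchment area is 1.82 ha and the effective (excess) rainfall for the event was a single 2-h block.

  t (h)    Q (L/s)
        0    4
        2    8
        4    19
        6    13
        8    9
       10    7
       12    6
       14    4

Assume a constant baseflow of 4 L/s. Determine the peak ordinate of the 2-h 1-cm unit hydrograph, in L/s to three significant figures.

Direct runoff: 0.0, 4.0, 15.0, 9.0, 5.0, 3.0, 2.0, 0.0 L/s; ΣQ_DR = 38.00 L/s, peak = 15.0 L/s.
Runoff depth d = ΣQ_DR·Δt / A = 38.00 × 7200 / (1.82 ha) = 15.03 mm.
The 1-cm UH is the DRH scaled by (10 mm)/d, so U_p = 15.0 × 10/15.03 = 9.98 L/s.

U_p ≈ 9.98 L/s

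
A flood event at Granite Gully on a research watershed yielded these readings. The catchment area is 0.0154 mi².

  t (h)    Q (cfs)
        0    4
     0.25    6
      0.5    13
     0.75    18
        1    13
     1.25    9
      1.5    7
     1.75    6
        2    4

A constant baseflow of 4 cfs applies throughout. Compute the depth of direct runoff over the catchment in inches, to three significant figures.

d ≈ 1.11 in

Direct runoff: 0.0, 2.0, 9.0, 14.0, 9.0, 5.0, 3.0, 2.0, 0.0 cfs; ΣQ_DR = 44.00 cfs.
V = ΣQ_DR · Δt = 44.00 × 900 s = 39600 ft³.
Over A = 0.0154 mi², depth = V / A = 1.11 in.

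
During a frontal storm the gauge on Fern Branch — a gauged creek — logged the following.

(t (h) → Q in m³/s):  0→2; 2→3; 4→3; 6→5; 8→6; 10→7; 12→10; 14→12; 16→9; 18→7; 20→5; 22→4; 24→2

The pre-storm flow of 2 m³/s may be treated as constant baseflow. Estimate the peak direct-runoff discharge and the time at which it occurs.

Subtracting baseflow gives direct-runoff ordinates: 0.0, 1.0, 1.0, 3.0, 4.0, 5.0, 8.0, 10.0, 7.0, 5.0, 3.0, 2.0, 0.0 m³/s.
The maximum is 10.0 m³/s, occurring at the reading for t = 14 h.

Q_p = 10.0 m³/s at t = 14 h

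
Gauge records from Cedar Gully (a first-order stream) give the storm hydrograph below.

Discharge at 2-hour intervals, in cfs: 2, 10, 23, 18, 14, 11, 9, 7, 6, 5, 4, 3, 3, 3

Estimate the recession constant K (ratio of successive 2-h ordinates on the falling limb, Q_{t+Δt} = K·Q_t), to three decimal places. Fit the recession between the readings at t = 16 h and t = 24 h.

K ≈ 0.841

Using the recession-limb readings at t = 16 h and t = 24 h: Q falls from 6 to 3 cfs over 4 intervals.
K = (Q₂/Q₁)^(1/4) = (3/6)^(1/4) = 0.841.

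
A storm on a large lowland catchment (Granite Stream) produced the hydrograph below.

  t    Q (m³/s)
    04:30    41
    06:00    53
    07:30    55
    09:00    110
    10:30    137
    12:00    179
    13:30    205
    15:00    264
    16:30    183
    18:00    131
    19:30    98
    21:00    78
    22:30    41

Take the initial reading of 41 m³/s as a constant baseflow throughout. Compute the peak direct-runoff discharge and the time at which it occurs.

Subtracting baseflow gives direct-runoff ordinates: 0.0, 12.0, 14.0, 69.0, 96.0, 138.0, 164.0, 223.0, 142.0, 90.0, 57.0, 37.0, 0.0 m³/s.
The maximum is 223.0 m³/s, occurring at the reading for t = 15:00.

Q_p = 223.0 m³/s at t = 15:00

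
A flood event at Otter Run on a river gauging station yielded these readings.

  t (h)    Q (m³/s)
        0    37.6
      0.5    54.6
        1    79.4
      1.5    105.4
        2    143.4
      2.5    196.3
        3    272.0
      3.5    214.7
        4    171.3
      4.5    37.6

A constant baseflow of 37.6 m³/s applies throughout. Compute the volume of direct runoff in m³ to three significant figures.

Direct-runoff ordinates (Q − Q_b): 0.0, 17.0, 41.8, 67.8, 105.8, 158.7, 234.4, 177.1, 133.7, 0.0 m³/s.
ΣQ_DR = 936.3 m³/s.
With Δt = 0.5 h = 1800 s, V = ΣQ_DR · Δt = 936.3 × 1800 = 1.69 × 10^6 m³.

V ≈ 1.69 × 10^6 m³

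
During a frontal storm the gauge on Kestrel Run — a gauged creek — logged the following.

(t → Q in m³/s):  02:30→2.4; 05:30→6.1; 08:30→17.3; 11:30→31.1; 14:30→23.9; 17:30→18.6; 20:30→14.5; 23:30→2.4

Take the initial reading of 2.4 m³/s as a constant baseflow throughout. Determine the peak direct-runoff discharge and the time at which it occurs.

Subtracting baseflow gives direct-runoff ordinates: 0.0, 3.7, 14.9, 28.7, 21.5, 16.2, 12.1, 0.0 m³/s.
The maximum is 28.7 m³/s, occurring at the reading for t = 11:30.

Q_p = 28.7 m³/s at t = 11:30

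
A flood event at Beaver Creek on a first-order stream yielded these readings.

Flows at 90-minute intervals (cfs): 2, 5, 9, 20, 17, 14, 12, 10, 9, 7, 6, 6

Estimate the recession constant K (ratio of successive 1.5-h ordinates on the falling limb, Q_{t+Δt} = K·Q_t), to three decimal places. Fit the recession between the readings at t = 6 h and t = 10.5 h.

K ≈ 0.838

Using the recession-limb readings at t = 6 h and t = 10.5 h: Q falls from 17 to 10 cfs over 3 intervals.
K = (Q₂/Q₁)^(1/3) = (10/17)^(1/3) = 0.838.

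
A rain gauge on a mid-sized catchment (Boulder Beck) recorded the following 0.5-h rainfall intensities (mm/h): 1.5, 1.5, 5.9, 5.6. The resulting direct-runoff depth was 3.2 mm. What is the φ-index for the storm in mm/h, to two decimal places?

φ ≈ 2.55 mm/h

Only the 2 blocks with intensity above φ contribute runoff: 5.9, 5.6 mm/h.
Σ(I−φ)·Δt = d  ⇒  (5.9+5.6 − 2φ)·0.5 = 3.2
φ = (11.50 − 3.2/0.5) / 2 = 2.55 mm/h.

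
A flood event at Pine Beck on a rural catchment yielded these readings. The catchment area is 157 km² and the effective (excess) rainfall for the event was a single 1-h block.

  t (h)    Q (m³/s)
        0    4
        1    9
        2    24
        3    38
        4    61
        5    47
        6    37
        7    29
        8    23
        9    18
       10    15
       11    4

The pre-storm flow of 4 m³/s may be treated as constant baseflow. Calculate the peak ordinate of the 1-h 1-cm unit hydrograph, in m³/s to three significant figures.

Direct runoff: 0.0, 5.0, 20.0, 34.0, 57.0, 43.0, 33.0, 25.0, 19.0, 14.0, 11.0, 0.0 m³/s; ΣQ_DR = 261.0 m³/s, peak = 57.0 m³/s.
Runoff depth d = ΣQ_DR·Δt / A = 261.0 × 3600 / (157 km²) = 5.985 mm.
The 1-cm UH is the DRH scaled by (10 mm)/d, so U_p = 57.0 × 10/5.985 = 95.2 m³/s.

U_p ≈ 95.2 m³/s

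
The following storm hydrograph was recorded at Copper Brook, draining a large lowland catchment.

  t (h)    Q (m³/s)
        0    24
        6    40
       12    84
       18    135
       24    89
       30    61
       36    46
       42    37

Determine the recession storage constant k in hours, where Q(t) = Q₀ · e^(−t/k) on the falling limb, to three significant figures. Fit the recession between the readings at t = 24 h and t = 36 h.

k ≈ 18.2 h

On the falling limb, Q drops from 89 to 46 m³/s between t = 24 h and t = 36 h (Δt = 12 h).
k = −Δt / ln(Q₂/Q₁) = −12 / ln(46/89) = 18.2 h.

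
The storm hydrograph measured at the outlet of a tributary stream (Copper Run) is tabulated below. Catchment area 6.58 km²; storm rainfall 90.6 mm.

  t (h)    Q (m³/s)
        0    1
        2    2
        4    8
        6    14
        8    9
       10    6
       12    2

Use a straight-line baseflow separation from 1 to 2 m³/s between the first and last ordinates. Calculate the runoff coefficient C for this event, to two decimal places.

ΣQ_DR = 31.50 m³/s; V = ΣQ_DR·Δt = 2.268 × 10^5 m³.
Runoff depth d = V / A = 34.47 mm.
C = d / P = 34.47 / 90.6 = 0.38.

C ≈ 0.38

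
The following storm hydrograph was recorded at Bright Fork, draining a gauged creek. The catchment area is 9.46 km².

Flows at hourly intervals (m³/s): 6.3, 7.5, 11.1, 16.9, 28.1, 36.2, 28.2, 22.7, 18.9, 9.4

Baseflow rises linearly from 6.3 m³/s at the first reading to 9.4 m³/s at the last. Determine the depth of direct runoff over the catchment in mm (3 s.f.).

Direct runoff: 0.00, 0.86, 4.11, 9.57, 20.42, 28.18, 19.83, 13.99, 9.84, 0.00 m³/s; ΣQ_DR = 106.8 m³/s.
V = ΣQ_DR · Δt = 106.8 × 3600 s = 3.845 × 10^5 m³.
Over A = 9.46 km², depth = V / A = 40.6 mm.

d ≈ 40.6 mm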